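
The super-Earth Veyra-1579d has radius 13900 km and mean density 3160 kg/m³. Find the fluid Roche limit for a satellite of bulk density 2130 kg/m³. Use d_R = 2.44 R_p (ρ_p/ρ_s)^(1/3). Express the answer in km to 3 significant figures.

d_R = 2.44 × 13900 km × (3160/2130)^(1/3)
    = 38700 km

38700 km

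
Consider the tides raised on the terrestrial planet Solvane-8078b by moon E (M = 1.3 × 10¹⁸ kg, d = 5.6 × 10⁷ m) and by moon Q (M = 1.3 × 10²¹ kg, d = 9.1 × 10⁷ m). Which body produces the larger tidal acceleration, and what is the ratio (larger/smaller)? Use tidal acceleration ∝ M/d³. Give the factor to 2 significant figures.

Moon Q, by a factor of ≈ 230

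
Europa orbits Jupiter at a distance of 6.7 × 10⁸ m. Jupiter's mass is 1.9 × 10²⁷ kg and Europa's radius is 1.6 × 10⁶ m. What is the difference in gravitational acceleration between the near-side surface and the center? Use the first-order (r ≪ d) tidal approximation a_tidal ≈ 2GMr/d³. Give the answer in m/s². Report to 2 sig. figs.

1.3 × 10⁻³ m/s²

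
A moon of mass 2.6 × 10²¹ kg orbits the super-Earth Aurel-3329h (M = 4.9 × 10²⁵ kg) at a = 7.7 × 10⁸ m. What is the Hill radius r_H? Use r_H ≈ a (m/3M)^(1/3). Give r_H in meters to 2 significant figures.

r_H ≈ a (m/3M)^(1/3)
    = (7.7 × 10⁸) × (2.6 × 10²¹ / (3 × 4.9 × 10²⁵))^(1/3)
    = 2.0 × 10⁷ m

2.0 × 10⁷ m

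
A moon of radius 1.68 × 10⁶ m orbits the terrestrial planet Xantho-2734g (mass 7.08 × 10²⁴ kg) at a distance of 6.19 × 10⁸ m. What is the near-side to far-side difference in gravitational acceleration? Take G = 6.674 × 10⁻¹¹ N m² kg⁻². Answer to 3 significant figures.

1.34 × 10⁻⁵ m/s²

The field gradient is 2GM/d³; across the full diameter 2r the difference is 4GMr/d³.
Δg = 4GMr/d³
   = 4 × (6.674 × 10⁻¹¹) × (7.08 × 10²⁴) × (1.68 × 10⁶) / (6.19 × 10⁸)³
   = 1.34 × 10⁻⁵ m/s²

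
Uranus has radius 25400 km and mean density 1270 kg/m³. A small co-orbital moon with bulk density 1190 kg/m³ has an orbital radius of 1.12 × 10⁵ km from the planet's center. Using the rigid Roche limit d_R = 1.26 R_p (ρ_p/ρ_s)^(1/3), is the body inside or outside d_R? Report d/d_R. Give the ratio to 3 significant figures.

d_R = 1.26 × (25400 km) × (1270/1190)^(1/3) = 32710 km
d/d_R = (1.12 × 10⁵) / (32710) = 3.42
Since d/d_R > 1, the body is outside the Roche limit.

outside; d/d_R ≈ 3.42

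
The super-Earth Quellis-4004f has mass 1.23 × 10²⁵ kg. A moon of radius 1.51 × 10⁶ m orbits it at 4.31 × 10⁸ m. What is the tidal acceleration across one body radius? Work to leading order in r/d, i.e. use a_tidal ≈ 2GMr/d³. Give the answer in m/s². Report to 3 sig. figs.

3.10 × 10⁻⁵ m/s²

The tidal stretch is the gradient of GM/d² times the body's extent r, hence the 1/d³ dependence.
Δg = 2GMr/d³
   = 2 × (6.674 × 10⁻¹¹) × (1.23 × 10²⁵) × (1.51 × 10⁶) / (4.31 × 10⁸)³
   = 3.10 × 10⁻⁵ m/s²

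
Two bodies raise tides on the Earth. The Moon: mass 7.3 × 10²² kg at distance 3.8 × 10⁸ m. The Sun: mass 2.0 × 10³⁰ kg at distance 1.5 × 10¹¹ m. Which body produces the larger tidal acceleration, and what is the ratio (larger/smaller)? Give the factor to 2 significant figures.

The tide-raising term goes as M/d³ (the gradient of a 1/d² field).
The Moon: (7.3 × 10²²) / (3.8 × 10⁸)³ = 1.330 × 10⁻³
The Sun: (2.0 × 10³⁰) / (1.5 × 10¹¹)³ = 5.926 × 10⁻⁴
Ratio (larger/smaller) = 2.2

The Moon, by a factor of ≈ 2.2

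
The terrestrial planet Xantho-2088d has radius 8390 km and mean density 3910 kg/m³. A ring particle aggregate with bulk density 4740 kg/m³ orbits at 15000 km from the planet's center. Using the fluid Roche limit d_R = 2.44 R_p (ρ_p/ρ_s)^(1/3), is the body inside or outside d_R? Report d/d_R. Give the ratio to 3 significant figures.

d_R = 2.44 × (8390 km) × (3910/4740)^(1/3) = 19200 km
d/d_R = (15000) / (19200) = 0.781
Since d/d_R < 1, the body is inside the Roche limit.

inside; d/d_R ≈ 0.781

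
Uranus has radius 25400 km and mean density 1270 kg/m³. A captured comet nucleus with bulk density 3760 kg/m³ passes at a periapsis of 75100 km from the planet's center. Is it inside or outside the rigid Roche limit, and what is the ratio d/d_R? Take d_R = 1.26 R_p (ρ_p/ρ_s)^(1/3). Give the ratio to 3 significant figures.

outside; d/d_R ≈ 3.37

d_R = 1.26 × (25400 km) × (1270/3760)^(1/3) = 22290 km
d/d_R = (75100) / (22290) = 3.37
Since d/d_R > 1, the body is outside the Roche limit.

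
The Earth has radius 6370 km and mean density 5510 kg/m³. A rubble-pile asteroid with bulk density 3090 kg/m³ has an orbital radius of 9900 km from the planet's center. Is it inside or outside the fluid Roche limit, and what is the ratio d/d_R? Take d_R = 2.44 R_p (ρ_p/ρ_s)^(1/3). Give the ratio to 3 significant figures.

inside; d/d_R ≈ 0.525

d_R = 2.44 × (6370 km) × (5510/3090)^(1/3) = 18850 km
d/d_R = (9900) / (18850) = 0.525
Since d/d_R < 1, the body is inside the Roche limit.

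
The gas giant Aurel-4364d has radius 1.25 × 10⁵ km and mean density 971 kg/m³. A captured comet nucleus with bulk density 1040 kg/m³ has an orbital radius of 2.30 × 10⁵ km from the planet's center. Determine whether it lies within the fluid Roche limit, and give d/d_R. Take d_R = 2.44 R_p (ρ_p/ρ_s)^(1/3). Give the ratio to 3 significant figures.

d_R = 2.44 × (1.25 × 10⁵ km) × (971/1040)^(1/3) = 2.981 × 10⁵ km
d/d_R = (2.30 × 10⁵) / (2.981 × 10⁵) = 0.772
Since d/d_R < 1, the body is inside the Roche limit.

inside; d/d_R ≈ 0.772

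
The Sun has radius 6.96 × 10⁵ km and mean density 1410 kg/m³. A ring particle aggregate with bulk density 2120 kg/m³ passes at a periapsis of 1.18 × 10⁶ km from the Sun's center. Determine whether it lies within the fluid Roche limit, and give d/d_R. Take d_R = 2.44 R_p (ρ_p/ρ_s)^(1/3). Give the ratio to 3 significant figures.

d_R = 2.44 × (6.96 × 10⁵ km) × (1410/2120)^(1/3) = 1.482 × 10⁶ km
d/d_R = (1.18 × 10⁶) / (1.482 × 10⁶) = 0.796
Since d/d_R < 1, the body is inside the Roche limit.

inside; d/d_R ≈ 0.796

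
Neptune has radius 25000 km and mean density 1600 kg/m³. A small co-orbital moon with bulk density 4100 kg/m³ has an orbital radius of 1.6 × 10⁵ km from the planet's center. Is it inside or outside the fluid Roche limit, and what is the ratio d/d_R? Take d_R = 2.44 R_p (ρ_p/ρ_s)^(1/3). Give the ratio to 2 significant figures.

d_R = 2.44 × (25000 km) × (1600/4100)^(1/3) = 44580 km
d/d_R = (1.6 × 10⁵) / (44580) = 3.6
Since d/d_R > 1, the body is outside the Roche limit.

outside; d/d_R ≈ 3.6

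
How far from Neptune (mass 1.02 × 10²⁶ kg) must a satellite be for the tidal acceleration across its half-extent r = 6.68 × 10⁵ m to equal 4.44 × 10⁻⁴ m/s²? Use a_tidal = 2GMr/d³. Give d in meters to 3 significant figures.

2GMr/d³ = a_tidal  ⇒  d = (2GMr / a_tidal)^(1/3)
d = (2 × 6.674×10⁻¹¹ × (1.02 × 10²⁶) × (6.68 × 10⁵) / (4.44 × 10⁻⁴))^(1/3)
  = 2.74 × 10⁸ m

2.74 × 10⁸ m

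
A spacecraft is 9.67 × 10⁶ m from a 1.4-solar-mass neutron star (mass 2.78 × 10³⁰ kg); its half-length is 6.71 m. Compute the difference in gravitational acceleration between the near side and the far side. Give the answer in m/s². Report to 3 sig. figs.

5.51 m/s²

The field gradient is 2GM/d³; across the full diameter 2r the difference is 4GMr/d³.
Δg = 4GMr/d³
   = 4 × (6.674 × 10⁻¹¹) × (2.78 × 10³⁰) × (6.71) / (9.67 × 10⁶)³
   = 5.51 m/s²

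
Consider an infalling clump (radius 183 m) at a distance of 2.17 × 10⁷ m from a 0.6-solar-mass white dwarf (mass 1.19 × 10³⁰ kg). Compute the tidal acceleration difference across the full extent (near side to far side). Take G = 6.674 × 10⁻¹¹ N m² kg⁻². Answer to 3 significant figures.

The field gradient is 2GM/d³; across the full diameter 2r the difference is 4GMr/d³.
a_tidal = 4GMr/d³
        = 4 × (6.674 × 10⁻¹¹) × (1.19 × 10³⁰) × (183) / (2.17 × 10⁷)³
        = 5.69 m/s²

5.69 m/s²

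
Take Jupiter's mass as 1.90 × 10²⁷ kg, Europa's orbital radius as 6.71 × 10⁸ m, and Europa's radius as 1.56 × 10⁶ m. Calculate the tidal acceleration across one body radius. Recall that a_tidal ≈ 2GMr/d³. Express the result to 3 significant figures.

Differencing GM/(d−r)² and GM/d² to first order in r/d gives 2GMr/d³.
a_tidal = 2GMr/d³
        = 2 × (6.674 × 10⁻¹¹) × (1.90 × 10²⁷) × (1.56 × 10⁶) / (6.71 × 10⁸)³
        = 1.31 × 10⁻³ m/s²

1.31 × 10⁻³ m/s²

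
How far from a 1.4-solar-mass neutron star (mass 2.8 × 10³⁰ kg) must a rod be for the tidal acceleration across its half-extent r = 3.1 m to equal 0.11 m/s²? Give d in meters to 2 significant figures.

2GMr/d³ = a_tidal  ⇒  d = (2GMr / a_tidal)^(1/3)
d = (2 × 6.674×10⁻¹¹ × (2.8 × 10³⁰) × (3.1) / (0.11))^(1/3)
  = 2.2 × 10⁷ m

2.2 × 10⁷ m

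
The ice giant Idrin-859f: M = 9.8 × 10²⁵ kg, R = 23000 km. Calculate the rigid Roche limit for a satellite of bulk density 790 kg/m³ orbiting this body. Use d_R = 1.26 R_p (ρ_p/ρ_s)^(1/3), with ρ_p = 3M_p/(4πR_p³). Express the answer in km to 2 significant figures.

39000 km

ρ_p = 3M_p/(4πR_p³) = 3 × (9.8 × 10²⁵) / (4π × (2.3 × 10⁷ m)³) = 1900 kg/m³
d_R = 1.26 × 23000 km × (1900/790)^(1/3)
    = 39000 km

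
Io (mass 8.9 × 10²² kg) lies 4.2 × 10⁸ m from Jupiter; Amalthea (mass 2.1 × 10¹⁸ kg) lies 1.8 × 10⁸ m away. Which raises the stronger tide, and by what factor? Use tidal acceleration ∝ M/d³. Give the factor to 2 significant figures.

Io, by a factor of ≈ 3300

The tide-raising term goes as M/d³ (the gradient of a 1/d² field).
Io: (8.9 × 10²²) / (4.2 × 10⁸)³ = 1.201 × 10⁻³
Amalthea: (2.1 × 10¹⁸) / (1.8 × 10⁸)³ = 3.601 × 10⁻⁷
Ratio (larger/smaller) = 3300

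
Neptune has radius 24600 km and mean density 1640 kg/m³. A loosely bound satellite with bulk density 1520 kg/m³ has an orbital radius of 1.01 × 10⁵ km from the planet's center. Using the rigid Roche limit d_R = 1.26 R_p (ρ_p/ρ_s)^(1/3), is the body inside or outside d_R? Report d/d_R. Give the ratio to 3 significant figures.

outside; d/d_R ≈ 3.18

d_R = 1.26 × (24600 km) × (1640/1520)^(1/3) = 31790 km
d/d_R = (1.01 × 10⁵) / (31790) = 3.18
Since d/d_R > 1, the body is outside the Roche limit.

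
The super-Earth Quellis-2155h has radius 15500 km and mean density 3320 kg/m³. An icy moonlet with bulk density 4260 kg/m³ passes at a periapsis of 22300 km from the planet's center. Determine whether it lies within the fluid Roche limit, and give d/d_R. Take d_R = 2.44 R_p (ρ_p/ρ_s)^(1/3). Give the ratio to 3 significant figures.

inside; d/d_R ≈ 0.641

d_R = 2.44 × (15500 km) × (3320/4260)^(1/3) = 34800 km
d/d_R = (22300) / (34800) = 0.641
Since d/d_R < 1, the body is inside the Roche limit.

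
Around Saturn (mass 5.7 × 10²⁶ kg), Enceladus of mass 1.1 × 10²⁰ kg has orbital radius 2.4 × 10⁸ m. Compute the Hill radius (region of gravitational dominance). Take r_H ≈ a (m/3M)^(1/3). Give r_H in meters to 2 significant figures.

r_H ≈ a (m/3M)^(1/3)
    = (2.4 × 10⁸) × (1.1 × 10²⁰ / (3 × 5.7 × 10²⁶))^(1/3)
    = 9.6 × 10⁵ m

9.6 × 10⁵ m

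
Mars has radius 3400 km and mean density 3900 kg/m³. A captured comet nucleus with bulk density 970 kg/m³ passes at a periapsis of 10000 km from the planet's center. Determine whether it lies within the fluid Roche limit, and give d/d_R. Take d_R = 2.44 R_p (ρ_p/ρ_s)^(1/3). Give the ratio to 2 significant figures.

d_R = 2.44 × (3400 km) × (3900/970)^(1/3) = 13190 km
d/d_R = (10000) / (13190) = 0.76
Since d/d_R < 1, the body is inside the Roche limit.

inside; d/d_R ≈ 0.76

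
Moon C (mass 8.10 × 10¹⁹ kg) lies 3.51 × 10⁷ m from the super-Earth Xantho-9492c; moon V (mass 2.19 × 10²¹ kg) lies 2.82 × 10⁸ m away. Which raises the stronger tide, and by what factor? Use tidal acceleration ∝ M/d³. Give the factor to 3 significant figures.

The tide-raising term goes as M/d³ (the gradient of a 1/d² field).
Moon C: (8.10 × 10¹⁹) / (3.51 × 10⁷)³ = 1.873 × 10⁻³
Moon V: (2.19 × 10²¹) / (2.82 × 10⁸)³ = 9.766 × 10⁻⁵
Ratio (larger/smaller) = 19.2

Moon C, by a factor of ≈ 19.2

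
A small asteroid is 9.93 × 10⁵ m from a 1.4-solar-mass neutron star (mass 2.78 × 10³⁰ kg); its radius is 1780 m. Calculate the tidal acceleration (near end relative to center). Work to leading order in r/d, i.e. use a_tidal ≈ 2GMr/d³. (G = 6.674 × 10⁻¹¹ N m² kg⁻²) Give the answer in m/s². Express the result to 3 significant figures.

6.75 × 10⁵ m/s²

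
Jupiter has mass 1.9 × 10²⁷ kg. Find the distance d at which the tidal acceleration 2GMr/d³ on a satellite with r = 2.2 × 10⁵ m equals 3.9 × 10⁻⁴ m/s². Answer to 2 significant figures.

5.2 × 10⁸ m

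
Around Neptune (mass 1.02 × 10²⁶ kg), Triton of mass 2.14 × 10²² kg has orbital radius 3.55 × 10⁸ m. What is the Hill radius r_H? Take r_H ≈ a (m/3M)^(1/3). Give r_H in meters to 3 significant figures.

1.46 × 10⁷ m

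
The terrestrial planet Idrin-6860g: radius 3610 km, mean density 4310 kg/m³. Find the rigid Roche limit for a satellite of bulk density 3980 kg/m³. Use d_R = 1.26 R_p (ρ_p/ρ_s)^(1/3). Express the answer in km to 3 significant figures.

4670 km

d_R = 1.26 × 3610 km × (4310/3980)^(1/3)
    = 4670 km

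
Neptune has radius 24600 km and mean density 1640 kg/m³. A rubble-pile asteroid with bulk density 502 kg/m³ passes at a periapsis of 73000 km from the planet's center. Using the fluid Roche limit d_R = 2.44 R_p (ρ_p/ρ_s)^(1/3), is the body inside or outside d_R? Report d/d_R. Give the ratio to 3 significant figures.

d_R = 2.44 × (24600 km) × (1640/502)^(1/3) = 89060 km
d/d_R = (73000) / (89060) = 0.820
Since d/d_R < 1, the body is inside the Roche limit.

inside; d/d_R ≈ 0.820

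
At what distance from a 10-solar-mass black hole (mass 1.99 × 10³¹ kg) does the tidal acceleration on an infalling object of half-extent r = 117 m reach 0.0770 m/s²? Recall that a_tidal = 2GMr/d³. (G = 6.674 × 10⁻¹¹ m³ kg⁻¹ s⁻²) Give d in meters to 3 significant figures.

1.59 × 10⁸ m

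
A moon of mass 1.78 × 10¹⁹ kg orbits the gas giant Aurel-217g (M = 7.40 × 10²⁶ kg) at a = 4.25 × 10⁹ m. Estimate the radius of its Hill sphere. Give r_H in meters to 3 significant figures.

r_H ≈ a (m/3M)^(1/3)
    = (4.25 × 10⁹) × (1.78 × 10¹⁹ / (3 × 7.40 × 10²⁶))^(1/3)
    = 8.51 × 10⁶ m

8.51 × 10⁶ m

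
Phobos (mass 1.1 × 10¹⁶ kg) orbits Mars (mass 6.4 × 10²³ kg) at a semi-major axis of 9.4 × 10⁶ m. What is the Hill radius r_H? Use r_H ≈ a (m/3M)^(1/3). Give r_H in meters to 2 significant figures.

1.7 × 10⁴ m

r_H ≈ a (m/3M)^(1/3)
    = (9.4 × 10⁶) × (1.1 × 10¹⁶ / (3 × 6.4 × 10²³))^(1/3)
    = 1.7 × 10⁴ m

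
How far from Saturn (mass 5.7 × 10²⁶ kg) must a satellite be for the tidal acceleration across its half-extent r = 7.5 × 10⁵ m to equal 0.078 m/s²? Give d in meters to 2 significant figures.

2GMr/d³ = a_tidal  ⇒  d = (2GMr / a_tidal)^(1/3)
d = (2 × 6.674×10⁻¹¹ × (5.7 × 10²⁶) × (7.5 × 10⁵) / (0.078))^(1/3)
  = 9.0 × 10⁷ m

9.0 × 10⁷ m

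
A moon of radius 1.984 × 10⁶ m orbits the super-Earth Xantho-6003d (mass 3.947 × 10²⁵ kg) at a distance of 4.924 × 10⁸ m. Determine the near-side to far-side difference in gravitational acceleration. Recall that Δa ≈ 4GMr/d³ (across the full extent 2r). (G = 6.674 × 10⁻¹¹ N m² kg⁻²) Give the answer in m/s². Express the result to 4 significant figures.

Δa = 4GMr/d³
   = 4 × (6.674 × 10⁻¹¹) × (3.947 × 10²⁵) × (1.984 × 10⁶) / (4.924 × 10⁸)³
   = 1.751 × 10⁻⁴ m/s²

1.751 × 10⁻⁴ m/s²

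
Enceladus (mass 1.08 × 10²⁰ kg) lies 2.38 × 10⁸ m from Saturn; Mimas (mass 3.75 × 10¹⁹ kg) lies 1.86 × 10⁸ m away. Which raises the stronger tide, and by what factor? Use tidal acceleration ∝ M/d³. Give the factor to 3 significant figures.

Enceladus, by a factor of ≈ 1.37

Compare M/d³ for the two perturbers:
Enceladus: (1.08 × 10²⁰) / (2.38 × 10⁸)³ = 8.011 × 10⁻⁶
Mimas: (3.75 × 10¹⁹) / (1.86 × 10⁸)³ = 5.828 × 10⁻⁶
Ratio (larger/smaller) = 1.37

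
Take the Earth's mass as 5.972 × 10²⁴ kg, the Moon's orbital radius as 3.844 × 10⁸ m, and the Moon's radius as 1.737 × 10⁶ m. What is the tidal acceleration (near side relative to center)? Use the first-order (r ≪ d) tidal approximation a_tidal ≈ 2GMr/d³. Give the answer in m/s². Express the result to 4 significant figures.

Since r ≪ d, expand the inverse-square field across one radius to get the leading 2GMr/d³ term.
Δg = 2GMr/d³
   = 2 × (6.674 × 10⁻¹¹) × (5.972 × 10²⁴) × (1.737 × 10⁶) / (3.844 × 10⁸)³
   = 2.438 × 10⁻⁵ m/s²

2.438 × 10⁻⁵ m/s²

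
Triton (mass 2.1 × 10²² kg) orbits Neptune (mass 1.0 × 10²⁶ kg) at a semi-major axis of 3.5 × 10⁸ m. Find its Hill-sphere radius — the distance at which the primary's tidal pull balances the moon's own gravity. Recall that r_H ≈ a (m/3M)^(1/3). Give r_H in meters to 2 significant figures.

r_H ≈ a (m/3M)^(1/3)
    = (3.5 × 10⁸) × (2.1 × 10²² / (3 × 1.0 × 10²⁶))^(1/3)
    = 1.4 × 10⁷ m

1.4 × 10⁷ m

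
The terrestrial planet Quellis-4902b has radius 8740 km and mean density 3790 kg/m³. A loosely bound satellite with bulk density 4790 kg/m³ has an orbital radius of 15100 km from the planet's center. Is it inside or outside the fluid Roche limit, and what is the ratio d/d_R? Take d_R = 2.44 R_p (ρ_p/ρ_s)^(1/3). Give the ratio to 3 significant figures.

inside; d/d_R ≈ 0.766

d_R = 2.44 × (8740 km) × (3790/4790)^(1/3) = 19720 km
d/d_R = (15100) / (19720) = 0.766
Since d/d_R < 1, the body is inside the Roche limit.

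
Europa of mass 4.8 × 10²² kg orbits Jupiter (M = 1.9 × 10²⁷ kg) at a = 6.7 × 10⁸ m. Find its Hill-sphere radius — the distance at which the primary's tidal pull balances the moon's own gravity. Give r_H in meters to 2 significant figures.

r_H ≈ a (m/3M)^(1/3)
    = (6.7 × 10⁸) × (4.8 × 10²² / (3 × 1.9 × 10²⁷))^(1/3)
    = 1.4 × 10⁷ m

1.4 × 10⁷ m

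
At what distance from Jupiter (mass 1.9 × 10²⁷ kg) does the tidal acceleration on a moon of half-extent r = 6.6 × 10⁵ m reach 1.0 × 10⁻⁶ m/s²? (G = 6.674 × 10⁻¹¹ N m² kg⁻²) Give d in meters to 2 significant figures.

2GMr/d³ = a_tidal  ⇒  d = (2GMr / a_tidal)^(1/3)
d = (2 × 6.674×10⁻¹¹ × (1.9 × 10²⁷) × (6.6 × 10⁵) / (1.0 × 10⁻⁶))^(1/3)
  = 5.5 × 10⁹ m

5.5 × 10⁹ m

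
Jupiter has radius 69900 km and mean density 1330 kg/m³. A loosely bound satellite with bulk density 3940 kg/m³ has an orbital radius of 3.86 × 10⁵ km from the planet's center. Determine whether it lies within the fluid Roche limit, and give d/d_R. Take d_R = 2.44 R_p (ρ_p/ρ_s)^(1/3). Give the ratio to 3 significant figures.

d_R = 2.44 × (69900 km) × (1330/3940)^(1/3) = 1.188 × 10⁵ km
d/d_R = (3.86 × 10⁵) / (1.188 × 10⁵) = 3.25
Since d/d_R > 1, the body is outside the Roche limit.

outside; d/d_R ≈ 3.25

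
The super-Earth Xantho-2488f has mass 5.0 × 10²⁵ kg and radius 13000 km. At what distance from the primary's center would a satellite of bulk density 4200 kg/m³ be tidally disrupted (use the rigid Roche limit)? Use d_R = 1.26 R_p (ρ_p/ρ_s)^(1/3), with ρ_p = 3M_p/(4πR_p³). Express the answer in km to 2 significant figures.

ρ_p = 3M_p/(4πR_p³) = 3 × (5.0 × 10²⁵) / (4π × (1.3 × 10⁷ m)³) = 5400 kg/m³
d_R = 1.26 × 13000 km × (5400/4200)^(1/3)
    = 18000 km

18000 km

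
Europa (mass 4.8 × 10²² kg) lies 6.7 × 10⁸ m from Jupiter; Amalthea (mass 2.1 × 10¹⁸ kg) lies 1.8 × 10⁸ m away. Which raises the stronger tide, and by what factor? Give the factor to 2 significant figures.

Tidal stretch scales as M/d³; compute that for each body.
Europa: (4.8 × 10²²) / (6.7 × 10⁸)³ = 1.596 × 10⁻⁴
Amalthea: (2.1 × 10¹⁸) / (1.8 × 10⁸)³ = 3.601 × 10⁻⁷
Ratio (larger/smaller) = 440

Europa, by a factor of ≈ 440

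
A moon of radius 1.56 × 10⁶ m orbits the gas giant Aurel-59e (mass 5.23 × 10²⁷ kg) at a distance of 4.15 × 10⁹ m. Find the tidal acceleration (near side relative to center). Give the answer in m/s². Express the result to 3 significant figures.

1.52 × 10⁻⁵ m/s²

Δg = 2GMr/d³
   = 2 × (6.674 × 10⁻¹¹) × (5.23 × 10²⁷) × (1.56 × 10⁶) / (4.15 × 10⁹)³
   = 1.52 × 10⁻⁵ m/s²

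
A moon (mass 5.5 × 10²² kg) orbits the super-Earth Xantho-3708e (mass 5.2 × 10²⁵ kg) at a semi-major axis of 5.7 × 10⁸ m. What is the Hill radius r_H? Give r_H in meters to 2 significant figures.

4.0 × 10⁷ m

r_H ≈ a (m/3M)^(1/3)
    = (5.7 × 10⁸) × (5.5 × 10²² / (3 × 5.2 × 10²⁵))^(1/3)
    = 4.0 × 10⁷ m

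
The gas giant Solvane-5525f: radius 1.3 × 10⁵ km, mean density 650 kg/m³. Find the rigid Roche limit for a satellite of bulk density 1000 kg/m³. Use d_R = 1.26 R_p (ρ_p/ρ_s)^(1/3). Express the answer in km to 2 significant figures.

1.4 × 10⁵ km

d_R = 1.26 × 1.3 × 10⁵ km × (650/1000)^(1/3)
    = 1.4 × 10⁵ km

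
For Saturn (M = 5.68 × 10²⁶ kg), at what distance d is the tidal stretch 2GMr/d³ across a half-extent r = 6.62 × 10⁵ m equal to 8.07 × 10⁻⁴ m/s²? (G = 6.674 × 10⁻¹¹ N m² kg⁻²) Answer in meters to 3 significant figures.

2GMr/d³ = a_tidal  ⇒  d = (2GMr / a_tidal)^(1/3)
d = (2 × 6.674×10⁻¹¹ × (5.68 × 10²⁶) × (6.62 × 10⁵) / (8.07 × 10⁻⁴))^(1/3)
  = 3.96 × 10⁸ m

3.96 × 10⁸ m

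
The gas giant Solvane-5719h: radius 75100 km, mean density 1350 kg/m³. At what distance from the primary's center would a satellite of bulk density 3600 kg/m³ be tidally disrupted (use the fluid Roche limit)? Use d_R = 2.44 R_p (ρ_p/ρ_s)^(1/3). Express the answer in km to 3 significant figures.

1.32 × 10⁵ km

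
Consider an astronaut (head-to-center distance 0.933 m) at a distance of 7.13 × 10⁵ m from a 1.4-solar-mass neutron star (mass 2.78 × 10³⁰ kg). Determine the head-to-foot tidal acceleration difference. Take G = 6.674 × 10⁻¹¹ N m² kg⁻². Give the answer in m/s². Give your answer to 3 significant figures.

1.91 × 10³ m/s²

Δg = 4GMr/d³
   = 4 × (6.674 × 10⁻¹¹) × (2.78 × 10³⁰) × (0.933) / (7.13 × 10⁵)³
   = 1.91 × 10³ m/s²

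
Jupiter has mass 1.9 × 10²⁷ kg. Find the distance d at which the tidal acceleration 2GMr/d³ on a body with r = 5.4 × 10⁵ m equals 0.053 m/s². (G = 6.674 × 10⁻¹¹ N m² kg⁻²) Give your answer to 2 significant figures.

1.4 × 10⁸ m

2GMr/d³ = a_tidal  ⇒  d = (2GMr / a_tidal)^(1/3)
d = (2 × 6.674×10⁻¹¹ × (1.9 × 10²⁷) × (5.4 × 10⁵) / (0.053))^(1/3)
  = 1.4 × 10⁸ m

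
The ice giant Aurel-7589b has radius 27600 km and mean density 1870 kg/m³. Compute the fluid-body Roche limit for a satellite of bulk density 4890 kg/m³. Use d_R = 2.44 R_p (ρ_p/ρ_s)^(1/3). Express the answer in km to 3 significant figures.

48900 km

d_R = 2.44 × 27600 km × (1870/4890)^(1/3)
    = 48900 km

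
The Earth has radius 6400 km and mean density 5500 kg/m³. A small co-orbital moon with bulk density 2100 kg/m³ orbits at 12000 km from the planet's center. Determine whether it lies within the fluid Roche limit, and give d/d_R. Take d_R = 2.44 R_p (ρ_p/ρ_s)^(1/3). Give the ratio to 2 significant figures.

inside; d/d_R ≈ 0.56

d_R = 2.44 × (6400 km) × (5500/2100)^(1/3) = 21530 km
d/d_R = (12000) / (21530) = 0.56
Since d/d_R < 1, the body is inside the Roche limit.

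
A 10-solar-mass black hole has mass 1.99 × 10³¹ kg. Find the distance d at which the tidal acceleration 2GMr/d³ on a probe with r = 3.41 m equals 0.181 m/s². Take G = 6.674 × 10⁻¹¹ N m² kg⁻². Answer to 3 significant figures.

3.69 × 10⁷ m

2GMr/d³ = a_tidal  ⇒  d = (2GMr / a_tidal)^(1/3)
d = (2 × 6.674×10⁻¹¹ × (1.99 × 10³¹) × (3.41) / (0.181))^(1/3)
  = 3.69 × 10⁷ m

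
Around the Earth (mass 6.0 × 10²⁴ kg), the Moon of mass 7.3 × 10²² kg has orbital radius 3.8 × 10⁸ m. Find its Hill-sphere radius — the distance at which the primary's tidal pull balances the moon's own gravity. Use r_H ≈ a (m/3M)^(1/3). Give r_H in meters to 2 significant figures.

r_H ≈ a (m/3M)^(1/3)
    = (3.8 × 10⁸) × (7.3 × 10²² / (3 × 6.0 × 10²⁴))^(1/3)
    = 6.1 × 10⁷ m

6.1 × 10⁷ m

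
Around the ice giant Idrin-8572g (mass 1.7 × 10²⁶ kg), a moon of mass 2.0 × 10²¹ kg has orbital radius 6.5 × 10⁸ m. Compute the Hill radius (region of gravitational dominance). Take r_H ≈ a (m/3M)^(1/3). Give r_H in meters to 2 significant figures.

r_H ≈ a (m/3M)^(1/3)
    = (6.5 × 10⁸) × (2.0 × 10²¹ / (3 × 1.7 × 10²⁶))^(1/3)
    = 1.0 × 10⁷ m

1.0 × 10⁷ m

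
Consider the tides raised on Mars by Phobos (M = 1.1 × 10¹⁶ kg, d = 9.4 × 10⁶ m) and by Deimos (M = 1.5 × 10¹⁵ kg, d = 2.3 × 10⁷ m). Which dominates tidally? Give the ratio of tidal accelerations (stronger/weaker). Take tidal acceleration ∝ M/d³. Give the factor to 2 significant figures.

The tide-raising term goes as M/d³ (the gradient of a 1/d² field).
Phobos: (1.1 × 10¹⁶) / (9.4 × 10⁶)³ = 1.324 × 10⁻⁵
Deimos: (1.5 × 10¹⁵) / (2.3 × 10⁷)³ = 1.233 × 10⁻⁷
Ratio (larger/smaller) = 110

Phobos, by a factor of ≈ 110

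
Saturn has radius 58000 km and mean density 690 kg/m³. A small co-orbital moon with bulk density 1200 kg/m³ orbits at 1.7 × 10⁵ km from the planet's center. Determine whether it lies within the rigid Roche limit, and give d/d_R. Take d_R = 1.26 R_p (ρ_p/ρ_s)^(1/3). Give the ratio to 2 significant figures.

outside; d/d_R ≈ 2.8

d_R = 1.26 × (58000 km) × (690/1200)^(1/3) = 60770 km
d/d_R = (1.7 × 10⁵) / (60770) = 2.8
Since d/d_R > 1, the body is outside the Roche limit.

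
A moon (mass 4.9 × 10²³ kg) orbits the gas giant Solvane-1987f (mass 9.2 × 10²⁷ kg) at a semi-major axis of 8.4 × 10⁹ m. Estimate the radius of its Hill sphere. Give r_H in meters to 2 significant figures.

2.2 × 10⁸ m

r_H ≈ a (m/3M)^(1/3)
    = (8.4 × 10⁹) × (4.9 × 10²³ / (3 × 9.2 × 10²⁷))^(1/3)
    = 2.2 × 10⁸ m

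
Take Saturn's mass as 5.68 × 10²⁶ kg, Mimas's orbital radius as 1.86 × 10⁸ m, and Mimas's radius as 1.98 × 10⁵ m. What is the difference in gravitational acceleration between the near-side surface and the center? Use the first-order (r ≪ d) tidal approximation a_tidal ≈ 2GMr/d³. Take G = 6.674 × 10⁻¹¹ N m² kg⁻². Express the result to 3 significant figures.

The tidal stretch is the gradient of GM/d² times the body's extent r, hence the 1/d³ dependence.
Δa = 2GMr/d³
   = 2 × (6.674 × 10⁻¹¹) × (5.68 × 10²⁶) × (1.98 × 10⁵) / (1.86 × 10⁸)³
   = 2.33 × 10⁻³ m/s²

2.33 × 10⁻³ m/s²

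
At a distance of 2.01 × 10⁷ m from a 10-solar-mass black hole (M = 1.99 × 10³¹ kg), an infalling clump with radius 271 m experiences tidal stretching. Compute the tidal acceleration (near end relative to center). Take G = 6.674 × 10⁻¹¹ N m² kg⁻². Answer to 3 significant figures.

8.86 × 10¹ m/s²

Δa = 2GMr/d³
   = 2 × (6.674 × 10⁻¹¹) × (1.99 × 10³¹) × (271) / (2.01 × 10⁷)³
   = 8.86 × 10¹ m/s²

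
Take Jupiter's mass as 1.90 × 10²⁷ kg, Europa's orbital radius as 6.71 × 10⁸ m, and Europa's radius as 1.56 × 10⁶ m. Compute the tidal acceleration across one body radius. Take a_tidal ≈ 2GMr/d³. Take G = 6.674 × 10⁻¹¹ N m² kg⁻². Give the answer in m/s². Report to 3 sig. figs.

1.31 × 10⁻³ m/s²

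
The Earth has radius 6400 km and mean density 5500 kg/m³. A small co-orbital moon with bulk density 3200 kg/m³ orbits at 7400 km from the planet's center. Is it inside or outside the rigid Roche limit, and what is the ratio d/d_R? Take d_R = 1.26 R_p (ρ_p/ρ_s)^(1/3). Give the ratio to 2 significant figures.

d_R = 1.26 × (6400 km) × (5500/3200)^(1/3) = 9660 km
d/d_R = (7400) / (9660) = 0.77
Since d/d_R < 1, the body is inside the Roche limit.

inside; d/d_R ≈ 0.77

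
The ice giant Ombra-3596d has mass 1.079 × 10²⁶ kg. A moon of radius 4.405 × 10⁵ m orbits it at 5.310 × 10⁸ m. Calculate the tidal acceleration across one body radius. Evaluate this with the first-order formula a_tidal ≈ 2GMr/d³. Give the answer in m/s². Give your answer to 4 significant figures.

Δg = 2GMr/d³
   = 2 × (6.674 × 10⁻¹¹) × (1.079 × 10²⁶) × (4.405 × 10⁵) / (5.310 × 10⁸)³
   = 4.237 × 10⁻⁵ m/s²

4.237 × 10⁻⁵ m/s²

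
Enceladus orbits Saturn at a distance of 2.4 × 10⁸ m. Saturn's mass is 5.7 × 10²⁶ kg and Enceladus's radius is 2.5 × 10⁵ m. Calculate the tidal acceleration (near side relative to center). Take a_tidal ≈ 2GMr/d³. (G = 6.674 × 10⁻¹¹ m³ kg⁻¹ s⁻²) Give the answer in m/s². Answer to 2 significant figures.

1.4 × 10⁻³ m/s²

Δa = 2GMr/d³
   = 2 × (6.674 × 10⁻¹¹) × (5.7 × 10²⁶) × (2.5 × 10⁵) / (2.4 × 10⁸)³
   = 1.4 × 10⁻³ m/s²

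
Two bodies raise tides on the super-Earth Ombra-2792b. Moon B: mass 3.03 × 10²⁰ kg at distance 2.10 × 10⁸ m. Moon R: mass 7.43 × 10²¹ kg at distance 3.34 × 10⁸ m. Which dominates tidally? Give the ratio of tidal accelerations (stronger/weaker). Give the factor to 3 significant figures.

Moon R, by a factor of ≈ 6.09

The tide-raising term goes as M/d³ (the gradient of a 1/d² field).
Moon B: (3.03 × 10²⁰) / (2.10 × 10⁸)³ = 3.272 × 10⁻⁵
Moon R: (7.43 × 10²¹) / (3.34 × 10⁸)³ = 1.994 × 10⁻⁴
Ratio (larger/smaller) = 6.09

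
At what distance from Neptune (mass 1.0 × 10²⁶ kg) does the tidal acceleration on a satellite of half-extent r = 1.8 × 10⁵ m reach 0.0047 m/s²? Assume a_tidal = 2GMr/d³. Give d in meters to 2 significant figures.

8.0 × 10⁷ m

2GMr/d³ = a_tidal  ⇒  d = (2GMr / a_tidal)^(1/3)
d = (2 × 6.674×10⁻¹¹ × (1.0 × 10²⁶) × (1.8 × 10⁵) / (0.0047))^(1/3)
  = 8.0 × 10⁷ m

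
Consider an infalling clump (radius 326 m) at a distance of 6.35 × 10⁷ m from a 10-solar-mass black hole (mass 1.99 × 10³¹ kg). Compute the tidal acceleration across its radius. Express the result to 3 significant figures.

Δa = 2GMr/d³
   = 2 × (6.674 × 10⁻¹¹) × (1.99 × 10³¹) × (326) / (6.35 × 10⁷)³
   = 3.38 m/s²

3.38 m/s²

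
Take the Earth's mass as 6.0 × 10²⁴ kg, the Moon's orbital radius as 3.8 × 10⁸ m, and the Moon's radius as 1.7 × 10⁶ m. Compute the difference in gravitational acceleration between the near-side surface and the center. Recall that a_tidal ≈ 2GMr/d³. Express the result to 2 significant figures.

2.5 × 10⁻⁵ m/s²

a_tidal = 2GMr/d³
        = 2 × (6.674 × 10⁻¹¹) × (6.0 × 10²⁴) × (1.7 × 10⁶) / (3.8 × 10⁸)³
        = 2.5 × 10⁻⁵ m/s²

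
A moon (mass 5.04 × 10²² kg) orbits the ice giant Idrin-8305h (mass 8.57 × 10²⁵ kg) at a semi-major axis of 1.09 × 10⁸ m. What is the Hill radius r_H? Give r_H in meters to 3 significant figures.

r_H ≈ a (m/3M)^(1/3)
    = (1.09 × 10⁸) × (5.04 × 10²² / (3 × 8.57 × 10²⁵))^(1/3)
    = 6.33 × 10⁶ m

6.33 × 10⁶ m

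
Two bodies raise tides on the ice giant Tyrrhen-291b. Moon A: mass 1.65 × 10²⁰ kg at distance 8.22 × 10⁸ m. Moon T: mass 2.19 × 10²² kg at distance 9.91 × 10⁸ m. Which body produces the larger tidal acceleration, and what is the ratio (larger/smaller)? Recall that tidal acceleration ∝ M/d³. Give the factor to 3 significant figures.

Compare M/d³ for the two perturbers:
Moon A: (1.65 × 10²⁰) / (8.22 × 10⁸)³ = 2.971 × 10⁻⁷
Moon T: (2.19 × 10²²) / (9.91 × 10⁸)³ = 2.250 × 10⁻⁵
Ratio (larger/smaller) = 75.7

Moon T, by a factor of ≈ 75.7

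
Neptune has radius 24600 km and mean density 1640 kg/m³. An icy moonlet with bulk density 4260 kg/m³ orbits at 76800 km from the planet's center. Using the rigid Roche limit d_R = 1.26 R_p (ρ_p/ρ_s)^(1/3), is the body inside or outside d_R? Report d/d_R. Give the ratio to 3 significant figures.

d_R = 1.26 × (24600 km) × (1640/4260)^(1/3) = 22550 km
d/d_R = (76800) / (22550) = 3.41
Since d/d_R > 1, the body is outside the Roche limit.

outside; d/d_R ≈ 3.41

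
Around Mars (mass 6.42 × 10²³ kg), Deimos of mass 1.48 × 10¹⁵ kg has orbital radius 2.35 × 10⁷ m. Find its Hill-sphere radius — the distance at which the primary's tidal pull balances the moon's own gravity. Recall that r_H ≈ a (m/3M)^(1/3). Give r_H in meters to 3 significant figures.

2.15 × 10⁴ m

r_H ≈ a (m/3M)^(1/3)
    = (2.35 × 10⁷) × (1.48 × 10¹⁵ / (3 × 6.42 × 10²³))^(1/3)
    = 2.15 × 10⁴ m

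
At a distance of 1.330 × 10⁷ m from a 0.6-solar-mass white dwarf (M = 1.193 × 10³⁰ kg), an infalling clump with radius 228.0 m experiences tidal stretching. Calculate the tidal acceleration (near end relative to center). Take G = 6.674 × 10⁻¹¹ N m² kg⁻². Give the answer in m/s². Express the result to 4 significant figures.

Δa = 2GMr/d³
   = 2 × (6.674 × 10⁻¹¹) × (1.193 × 10³⁰) × (228.0) / (1.330 × 10⁷)³
   = 1.543 × 10¹ m/s²

1.543 × 10¹ m/s²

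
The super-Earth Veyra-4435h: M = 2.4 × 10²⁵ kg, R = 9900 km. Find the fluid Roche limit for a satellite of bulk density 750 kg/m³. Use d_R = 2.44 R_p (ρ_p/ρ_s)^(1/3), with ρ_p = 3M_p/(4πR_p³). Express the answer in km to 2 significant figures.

48000 km

ρ_p = 3M_p/(4πR_p³) = 3 × (2.4 × 10²⁵) / (4π × (9.9 × 10⁶ m)³) = 5900 kg/m³
d_R = 2.44 × 9900 km × (5900/750)^(1/3)
    = 48000 km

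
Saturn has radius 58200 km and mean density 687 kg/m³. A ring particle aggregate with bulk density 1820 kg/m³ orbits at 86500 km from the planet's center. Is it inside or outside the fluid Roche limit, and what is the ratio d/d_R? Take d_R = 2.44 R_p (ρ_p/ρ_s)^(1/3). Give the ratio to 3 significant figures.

inside; d/d_R ≈ 0.843

d_R = 2.44 × (58200 km) × (687/1820)^(1/3) = 1.026 × 10⁵ km
d/d_R = (86500) / (1.026 × 10⁵) = 0.843
Since d/d_R < 1, the body is inside the Roche limit.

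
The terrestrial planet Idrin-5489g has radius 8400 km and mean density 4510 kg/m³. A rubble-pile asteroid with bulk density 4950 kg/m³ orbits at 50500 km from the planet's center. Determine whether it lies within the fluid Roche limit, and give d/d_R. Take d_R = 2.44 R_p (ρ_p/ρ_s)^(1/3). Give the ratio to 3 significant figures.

outside; d/d_R ≈ 2.54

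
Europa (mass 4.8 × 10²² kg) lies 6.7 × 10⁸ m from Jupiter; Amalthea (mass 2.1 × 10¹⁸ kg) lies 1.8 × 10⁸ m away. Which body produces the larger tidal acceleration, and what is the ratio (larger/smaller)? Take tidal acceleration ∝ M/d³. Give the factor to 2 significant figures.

Tidal stretch scales as M/d³; compute that for each body.
Europa: (4.8 × 10²²) / (6.7 × 10⁸)³ = 1.596 × 10⁻⁴
Amalthea: (2.1 × 10¹⁸) / (1.8 × 10⁸)³ = 3.601 × 10⁻⁷
Ratio (larger/smaller) = 440

Europa, by a factor of ≈ 440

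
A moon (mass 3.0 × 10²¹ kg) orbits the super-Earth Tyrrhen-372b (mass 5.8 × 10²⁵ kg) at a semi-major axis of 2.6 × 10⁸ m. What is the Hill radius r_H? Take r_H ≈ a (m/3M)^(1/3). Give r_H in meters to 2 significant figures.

6.7 × 10⁶ m

r_H ≈ a (m/3M)^(1/3)
    = (2.6 × 10⁸) × (3.0 × 10²¹ / (3 × 5.8 × 10²⁵))^(1/3)
    = 6.7 × 10⁶ m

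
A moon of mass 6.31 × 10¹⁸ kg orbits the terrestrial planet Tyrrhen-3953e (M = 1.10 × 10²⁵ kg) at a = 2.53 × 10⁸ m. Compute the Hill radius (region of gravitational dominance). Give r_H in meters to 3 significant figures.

r_H ≈ a (m/3M)^(1/3)
    = (2.53 × 10⁸) × (6.31 × 10¹⁸ / (3 × 1.10 × 10²⁵))^(1/3)
    = 1.46 × 10⁶ m

1.46 × 10⁶ m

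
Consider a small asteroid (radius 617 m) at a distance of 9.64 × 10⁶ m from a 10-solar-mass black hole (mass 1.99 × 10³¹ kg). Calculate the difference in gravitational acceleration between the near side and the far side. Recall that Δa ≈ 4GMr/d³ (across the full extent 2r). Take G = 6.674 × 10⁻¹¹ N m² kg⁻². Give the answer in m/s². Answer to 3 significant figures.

3.66 × 10³ m/s²

The field gradient is 2GM/d³; across the full diameter 2r the difference is 4GMr/d³.
Δa = 4GMr/d³
   = 4 × (6.674 × 10⁻¹¹) × (1.99 × 10³¹) × (617) / (9.64 × 10⁶)³
   = 3.66 × 10³ m/s²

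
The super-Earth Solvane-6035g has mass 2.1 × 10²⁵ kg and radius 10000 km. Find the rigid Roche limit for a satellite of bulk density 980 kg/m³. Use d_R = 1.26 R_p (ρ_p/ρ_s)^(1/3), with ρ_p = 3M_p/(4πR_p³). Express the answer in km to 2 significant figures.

22000 km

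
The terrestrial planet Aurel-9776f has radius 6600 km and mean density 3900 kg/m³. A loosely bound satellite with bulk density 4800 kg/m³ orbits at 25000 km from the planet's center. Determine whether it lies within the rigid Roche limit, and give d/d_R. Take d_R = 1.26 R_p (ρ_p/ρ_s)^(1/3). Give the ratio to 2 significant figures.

outside; d/d_R ≈ 3.2

d_R = 1.26 × (6600 km) × (3900/4800)^(1/3) = 7760 km
d/d_R = (25000) / (7760) = 3.2
Since d/d_R > 1, the body is outside the Roche limit.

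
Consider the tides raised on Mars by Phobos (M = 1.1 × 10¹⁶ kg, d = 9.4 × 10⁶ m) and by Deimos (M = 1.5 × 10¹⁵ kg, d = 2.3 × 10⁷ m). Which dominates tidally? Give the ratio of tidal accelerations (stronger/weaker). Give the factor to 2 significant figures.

Tidal acceleration ∝ M/d³, so compare M/d³ for each.
Phobos: (1.1 × 10¹⁶) / (9.4 × 10⁶)³ = 1.324 × 10⁻⁵
Deimos: (1.5 × 10¹⁵) / (2.3 × 10⁷)³ = 1.233 × 10⁻⁷
Ratio (larger/smaller) = 110

Phobos, by a factor of ≈ 110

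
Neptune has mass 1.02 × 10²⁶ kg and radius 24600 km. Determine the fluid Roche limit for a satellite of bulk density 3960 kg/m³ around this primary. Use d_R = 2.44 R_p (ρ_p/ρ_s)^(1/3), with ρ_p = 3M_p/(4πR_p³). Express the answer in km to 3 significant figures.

44700 km

ρ_p = 3M_p/(4πR_p³) = 3 × (1.02 × 10²⁶) / (4π × (2.46 × 10⁷ m)³) = 1640 kg/m³
d_R = 2.44 × 24600 km × (1640/3960)^(1/3)
    = 44700 km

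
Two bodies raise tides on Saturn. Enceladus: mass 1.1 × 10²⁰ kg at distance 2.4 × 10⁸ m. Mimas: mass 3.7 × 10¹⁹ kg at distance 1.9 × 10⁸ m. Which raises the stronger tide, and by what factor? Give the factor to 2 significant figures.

Enceladus, by a factor of ≈ 1.5

Compare M/d³ for the two perturbers:
Enceladus: (1.1 × 10²⁰) / (2.4 × 10⁸)³ = 7.957 × 10⁻⁶
Mimas: (3.7 × 10¹⁹) / (1.9 × 10⁸)³ = 5.394 × 10⁻⁶
Ratio (larger/smaller) = 1.5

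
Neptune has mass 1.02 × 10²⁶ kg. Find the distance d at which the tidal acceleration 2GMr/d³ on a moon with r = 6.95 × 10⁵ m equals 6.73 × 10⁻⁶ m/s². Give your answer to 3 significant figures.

2GMr/d³ = a_tidal  ⇒  d = (2GMr / a_tidal)^(1/3)
d = (2 × 6.674×10⁻¹¹ × (1.02 × 10²⁶) × (6.95 × 10⁵) / (6.73 × 10⁻⁶))^(1/3)
  = 1.12 × 10⁹ m

1.12 × 10⁹ m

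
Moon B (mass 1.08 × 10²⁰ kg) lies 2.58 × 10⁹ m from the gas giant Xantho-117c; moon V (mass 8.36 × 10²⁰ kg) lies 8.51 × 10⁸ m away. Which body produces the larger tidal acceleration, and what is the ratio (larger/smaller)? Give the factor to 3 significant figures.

Moon V, by a factor of ≈ 216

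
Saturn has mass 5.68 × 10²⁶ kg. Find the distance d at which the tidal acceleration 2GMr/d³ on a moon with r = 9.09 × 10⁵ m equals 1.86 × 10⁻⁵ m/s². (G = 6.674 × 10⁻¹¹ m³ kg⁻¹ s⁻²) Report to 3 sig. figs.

1.55 × 10⁹ m

2GMr/d³ = a_tidal  ⇒  d = (2GMr / a_tidal)^(1/3)
d = (2 × 6.674×10⁻¹¹ × (5.68 × 10²⁶) × (9.09 × 10⁵) / (1.86 × 10⁻⁵))^(1/3)
  = 1.55 × 10⁹ m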